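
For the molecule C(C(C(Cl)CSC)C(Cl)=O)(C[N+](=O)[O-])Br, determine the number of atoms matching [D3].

5

The query [D3] means: atom with exactly three heavy-atom neighbours.
Check the 15 heavy atoms by environment: 2× C (D2) → no; 4× C (D3) → match; 1× N (charge +1, D3) → match; 1× O (charge -1, D1) → no; 2× O (D1) → no; 2× Cl (D1) → no; 1× S (D2) → no; 1× C (D1) → no; 1× Br (D1) → no.
Summing the matching environments: 4 + 1 = 5 matching atoms.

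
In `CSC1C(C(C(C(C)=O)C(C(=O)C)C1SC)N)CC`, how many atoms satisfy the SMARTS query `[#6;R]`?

6

The query [#6;R] means: carbon that is part of a ring.
Check the 19 heavy atoms by environment: 6× C (in 6-ring) → match; 8× C (acyclic) → no; 2× S (acyclic) → no; 2× O (acyclic) → no; 1× N (acyclic) → no.
That gives 6 matching atoms.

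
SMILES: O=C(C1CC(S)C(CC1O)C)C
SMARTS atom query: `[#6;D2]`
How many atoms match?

2

The query [#6;D2] means: any carbon bonded to exactly two heavy atoms.
Check the 12 heavy atoms by environment: 2× C (D2) → match; 5× C (D3) → no; 2× C (D1) → no; 1× S (D1) → no; 2× O (D1) → no.
That gives 2 matching atoms.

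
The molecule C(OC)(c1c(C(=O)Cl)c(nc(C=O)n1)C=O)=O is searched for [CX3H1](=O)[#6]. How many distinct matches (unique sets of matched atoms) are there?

2

[CX3H1](=O)[#6] is the SMARTS for an aldehyde: an sp2 carbon with one H, double-bonded to O and single-bonded to carbon.
The molecule carries 2 separate instances of an aldehyde (-CHO) meeting every constraint; each maps to a distinct set of atoms, giving 2 matches.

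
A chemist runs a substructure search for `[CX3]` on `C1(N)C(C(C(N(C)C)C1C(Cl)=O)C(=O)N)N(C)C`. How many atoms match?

2

Check the 18 heavy atoms by environment: 9× C (X4) → no; 2× C (X3) → match; 2× O (X1) → no; 1× Cl (X1) → no; 4× N (X3) → no.
That gives 2 matching atoms.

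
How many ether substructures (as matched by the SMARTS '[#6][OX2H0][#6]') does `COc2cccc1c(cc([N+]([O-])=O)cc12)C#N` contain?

1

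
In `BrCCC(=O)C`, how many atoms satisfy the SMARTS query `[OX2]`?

0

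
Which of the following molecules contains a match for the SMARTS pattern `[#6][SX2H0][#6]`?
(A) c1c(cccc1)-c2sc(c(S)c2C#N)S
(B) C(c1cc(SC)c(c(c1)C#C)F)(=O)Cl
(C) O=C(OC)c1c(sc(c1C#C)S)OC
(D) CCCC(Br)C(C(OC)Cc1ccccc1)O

B

[#6][SX2H0][#6] describes an aliphatic sulfur bridging two carbons with no H on the sulfur (a thioether).
(A) has a thiol (-SH) but the sulfur has H1, not H0 bridging two carbons.
(B) contains a methylthio ether (-SCH3), which satisfies every atom and bond constraint.
(C) has a methoxy ether (-OCH3) but the bridging atom is O, not S.
(D) has a methoxy ether (-OCH3) but the bridging atom is O, not S.
So the answer is (B).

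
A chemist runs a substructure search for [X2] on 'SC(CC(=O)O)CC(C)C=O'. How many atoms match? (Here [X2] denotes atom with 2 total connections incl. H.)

2

Check the 11 heavy atoms by environment: 5× C (X4) → no; 2× C (X3) → no; 2× O (X1) → no; 1× O (X2) → match; 1× S (X2) → match.
Summing the matching environments: 1 + 1 = 2 matching atoms.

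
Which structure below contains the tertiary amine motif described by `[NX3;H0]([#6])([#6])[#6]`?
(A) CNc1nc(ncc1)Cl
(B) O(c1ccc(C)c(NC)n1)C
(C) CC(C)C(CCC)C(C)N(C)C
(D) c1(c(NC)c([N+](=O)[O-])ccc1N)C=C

[NX3;H0]([#6])([#6])[#6] describes a trivalent nitrogen with no H, bonded to three carbons (a tertiary amine).
(A) has an N-methylamino group (-NHCH3) but the nitrogen still has one H (H1), not H0.
(B) has an N-methylamino group (-NHCH3) but the nitrogen still has one H (H1), not H0.
(C) contains a dimethylamino group (-N(CH3)2), which satisfies every atom and bond constraint.
(D) has an N-methylamino group (-NHCH3) but the nitrogen still has one H (H1), not H0.
So the answer is (C).

C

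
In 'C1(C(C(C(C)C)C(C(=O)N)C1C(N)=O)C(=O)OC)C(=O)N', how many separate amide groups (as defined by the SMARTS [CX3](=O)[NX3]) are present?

3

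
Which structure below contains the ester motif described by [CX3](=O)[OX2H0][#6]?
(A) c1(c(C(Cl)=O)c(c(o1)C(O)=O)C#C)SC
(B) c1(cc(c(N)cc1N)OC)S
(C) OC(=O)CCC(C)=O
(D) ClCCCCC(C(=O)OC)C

D

[CX3](=O)[OX2H0][#6] describes a carbonyl carbon bonded to an oxygen that is itself bonded to carbon (no H on that O) (an ester).
(A) has a carboxylic acid group (-C(=O)OH) but the singly-bonded O carries H (OX2H1, not H0).
(B) has a methoxy ether (-OCH3) but the ether oxygen is not adjacent to a C=O carbon.
(C) has a carboxylic acid group (-C(=O)OH) but the singly-bonded O carries H (OX2H1, not H0).
(D) contains a methyl-ester group (-C(=O)OCH3), which satisfies every atom and bond constraint.
So the answer is (D).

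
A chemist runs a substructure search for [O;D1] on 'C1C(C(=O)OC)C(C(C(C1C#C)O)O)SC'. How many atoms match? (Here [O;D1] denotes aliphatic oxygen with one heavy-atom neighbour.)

3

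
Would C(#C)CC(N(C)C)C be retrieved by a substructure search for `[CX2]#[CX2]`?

Yes

The pattern [CX2]#[CX2] describes a carbon-carbon triple bond — an alkyne.
The molecule carries an ethynyl group (-C#CH), whose atoms satisfy every constraint of the query, so the pattern matches.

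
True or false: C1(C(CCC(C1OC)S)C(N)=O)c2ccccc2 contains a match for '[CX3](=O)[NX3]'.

True

The pattern [CX3](=O)[NX3] describes a carbonyl carbon bonded to a trivalent nitrogen — an amide.
The molecule carries a primary amide (-C(=O)NH2), whose atoms satisfy every constraint of the query, so the pattern matches.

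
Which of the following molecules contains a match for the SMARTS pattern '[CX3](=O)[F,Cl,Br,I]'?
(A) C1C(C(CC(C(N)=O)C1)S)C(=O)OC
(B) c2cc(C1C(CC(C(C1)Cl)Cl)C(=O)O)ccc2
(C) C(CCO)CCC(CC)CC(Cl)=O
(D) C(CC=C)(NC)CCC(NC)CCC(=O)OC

C

[CX3](=O)[F,Cl,Br,I] describes a carbonyl carbon bonded to a halogen (an acyl halide).
(A) has a methyl-ester group (-C(=O)OCH3) but the carbonyl is bonded to -O-C, not to a halogen.
(B) has a carboxylic acid group (-C(=O)OH) but the carbonyl is bonded to -OH, not to a halogen.
(C) contains an acyl chloride (-C(=O)Cl), which satisfies every atom and bond constraint.
(D) has a methyl-ester group (-C(=O)OCH3) but the carbonyl is bonded to -O-C, not to a halogen.
So the answer is (C).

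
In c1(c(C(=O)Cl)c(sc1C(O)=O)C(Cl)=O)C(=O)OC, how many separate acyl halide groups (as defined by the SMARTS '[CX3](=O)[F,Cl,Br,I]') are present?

2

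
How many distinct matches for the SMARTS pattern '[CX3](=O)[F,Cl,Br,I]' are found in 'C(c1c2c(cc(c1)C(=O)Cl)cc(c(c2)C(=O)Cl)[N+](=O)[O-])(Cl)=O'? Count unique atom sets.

[CX3](=O)[F,Cl,Br,I] is the SMARTS for an acyl halide: a carbonyl carbon bonded to a halogen.
The molecule carries 3 separate instances of an acyl chloride (-C(=O)Cl) meeting every constraint; each maps to a distinct set of atoms, giving 3 matches.

3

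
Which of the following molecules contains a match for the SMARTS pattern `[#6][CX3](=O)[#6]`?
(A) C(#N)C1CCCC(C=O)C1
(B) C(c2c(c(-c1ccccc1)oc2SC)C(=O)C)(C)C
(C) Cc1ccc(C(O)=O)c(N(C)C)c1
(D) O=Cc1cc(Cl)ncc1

B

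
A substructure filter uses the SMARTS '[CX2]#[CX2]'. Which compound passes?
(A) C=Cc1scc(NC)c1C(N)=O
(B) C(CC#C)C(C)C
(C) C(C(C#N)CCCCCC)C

B

[CX2]#[CX2] describes a carbon-carbon triple bond (an alkyne).
(A) has a vinyl group (-CH=CH2) but the C=C is a double bond; both carbons are CX3, not CX2.
(B) contains an ethynyl group (-C#CH), which satisfies every atom and bond constraint.
(C) has a nitrile (-C#N) but the triple bond is C#N, not C#C.
So the answer is (B).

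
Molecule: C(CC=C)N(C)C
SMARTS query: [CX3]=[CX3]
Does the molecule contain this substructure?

The pattern [CX3]=[CX3] describes a non-aromatic C=C double bond between two sp2 carbons — an alkene.
The molecule carries a vinyl group (-CH=CH2), whose atoms satisfy every constraint of the query, so the pattern matches.

Yes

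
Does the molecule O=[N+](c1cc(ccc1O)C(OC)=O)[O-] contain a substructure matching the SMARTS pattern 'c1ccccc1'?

The pattern c1ccccc1 describes six aromatic carbons in a ring — a benzene ring.
The required atom environment is present in the molecule, so the pattern matches.

Yes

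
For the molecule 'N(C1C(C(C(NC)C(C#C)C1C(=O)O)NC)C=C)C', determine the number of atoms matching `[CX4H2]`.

0

The query [CX4H2] means: sp3 carbon (X4) with exactly two hydrogens.
Check the 19 heavy atoms by environment: 6× C (H1, X4) → no; 3× N (H1, X3) → no; 3× C (H3, X4) → no; 1× C (H1, X3) → no; 1× C (H2, X3) → no; 1× C (H0, X2) → no; 1× C (H1, X2) → no; 1× C (H0, X3) → no; 1× O (H0, X1) → no; 1× O (H1, X2) → no.
No environment satisfies the query, so 0 matching atoms.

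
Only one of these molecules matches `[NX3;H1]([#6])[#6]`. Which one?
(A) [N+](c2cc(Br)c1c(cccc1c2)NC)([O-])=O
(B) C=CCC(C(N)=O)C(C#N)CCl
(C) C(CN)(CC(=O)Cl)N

A

[NX3;H1]([#6])[#6] describes a trivalent nitrogen with one H, bonded to two carbons (a secondary amine).
(A) contains an N-methylamino group (-NHCH3), which satisfies every atom and bond constraint.
(B) has a primary amide (-C(=O)NH2) but the -C(=O)NH2 nitrogen has H2, not H1.
(C) has a primary amino group (-NH2) but the nitrogen has H2 and only one carbon neighbour.
So the answer is (A).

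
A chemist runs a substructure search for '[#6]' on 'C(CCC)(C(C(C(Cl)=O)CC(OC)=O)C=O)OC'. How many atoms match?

12

The query [#6] means: #6 matches any atom with atomic number 6 (carbon, aromatic or aliphatic).
Check the 18 heavy atoms by environment: 12× C → match; 5× O → no; 1× Cl → no.
That gives 12 matching atoms.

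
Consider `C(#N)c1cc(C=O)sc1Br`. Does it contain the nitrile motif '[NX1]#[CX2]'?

The pattern [NX1]#[CX2] describes a nitrogen triple-bonded to a two-connected carbon — a nitrile.
The molecule carries a nitrile (-C#N), whose atoms satisfy every constraint of the query, so the pattern matches.

Yes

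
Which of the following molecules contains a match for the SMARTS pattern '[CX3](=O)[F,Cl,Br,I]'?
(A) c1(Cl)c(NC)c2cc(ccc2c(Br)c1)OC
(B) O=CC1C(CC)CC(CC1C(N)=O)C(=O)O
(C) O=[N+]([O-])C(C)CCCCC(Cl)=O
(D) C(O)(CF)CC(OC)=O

[CX3](=O)[F,Cl,Br,I] describes a carbonyl carbon bonded to a halogen (an acyl halide).
(A) has a chloro substituent but the Cl is not on a carbonyl carbon.
(B) has a carboxylic acid group (-C(=O)OH) but the carbonyl is bonded to -OH, not to a halogen.
(C) contains an acyl chloride (-C(=O)Cl), which satisfies every atom and bond constraint.
(D) has a methyl-ester group (-C(=O)OCH3) but the carbonyl is bonded to -O-C, not to a halogen.
So the answer is (C).

C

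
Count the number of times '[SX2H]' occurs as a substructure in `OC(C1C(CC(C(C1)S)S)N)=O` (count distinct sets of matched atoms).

2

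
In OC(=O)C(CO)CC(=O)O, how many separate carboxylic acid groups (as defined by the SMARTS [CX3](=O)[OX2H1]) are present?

2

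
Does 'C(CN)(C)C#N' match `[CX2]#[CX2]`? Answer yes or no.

No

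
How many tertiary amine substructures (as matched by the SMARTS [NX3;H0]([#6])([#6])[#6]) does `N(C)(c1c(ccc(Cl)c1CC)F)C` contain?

[NX3;H0]([#6])([#6])[#6] is the SMARTS for a tertiary amine: a trivalent nitrogen with no H, bonded to three carbons.
Exactly one fragment in the molecule meets all constraints, giving 1 match.

1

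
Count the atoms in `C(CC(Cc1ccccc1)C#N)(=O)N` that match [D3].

3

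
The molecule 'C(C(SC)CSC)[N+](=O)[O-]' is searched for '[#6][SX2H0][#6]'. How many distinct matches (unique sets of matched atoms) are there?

[#6][SX2H0][#6] is the SMARTS for a thioether: an aliphatic sulfur bridging two carbons with no H on the sulfur.
The molecule carries 2 separate instances of a methylthio ether (-SCH3) meeting every constraint; each maps to a distinct set of atoms, giving 2 matches.

2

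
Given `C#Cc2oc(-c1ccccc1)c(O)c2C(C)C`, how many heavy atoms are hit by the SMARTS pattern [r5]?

5

Check the 17 heavy atoms by environment: 1× o (aromatic, in 5-ring) → match; 4× c (aromatic, in 5-ring) → match; 5× C (acyclic) → no; 6× c (aromatic, in 6-ring) → no; 1× O (acyclic) → no.
Summing the matching environments: 1 + 4 = 5 matching atoms.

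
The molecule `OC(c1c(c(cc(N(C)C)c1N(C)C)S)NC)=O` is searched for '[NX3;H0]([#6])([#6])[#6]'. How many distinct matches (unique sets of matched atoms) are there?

2

[NX3;H0]([#6])([#6])[#6] is the SMARTS for a tertiary amine: a trivalent nitrogen with no H, bonded to three carbons.
The molecule carries 2 separate instances of a dimethylamino group (-N(CH3)2) meeting every constraint; each maps to a distinct set of atoms, giving 2 matches.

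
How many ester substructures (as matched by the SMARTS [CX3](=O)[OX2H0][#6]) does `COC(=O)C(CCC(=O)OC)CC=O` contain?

[CX3](=O)[OX2H0][#6] is the SMARTS for an ester: a carbonyl carbon bonded to an oxygen that is itself bonded to carbon (no H on that O).
The molecule carries 2 separate instances of a methyl-ester group (-C(=O)OCH3) meeting every constraint; each maps to a distinct set of atoms, giving 2 matches.

2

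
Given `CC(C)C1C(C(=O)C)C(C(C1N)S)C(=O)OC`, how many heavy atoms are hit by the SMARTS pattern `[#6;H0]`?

Check the 17 heavy atoms by environment: 6× C (H1) → no; 1× N (H2) → no; 4× C (H3) → no; 2× C (H0) → match; 3× O (H0) → no; 1× S (H1) → no.
That gives 2 matching atoms.

2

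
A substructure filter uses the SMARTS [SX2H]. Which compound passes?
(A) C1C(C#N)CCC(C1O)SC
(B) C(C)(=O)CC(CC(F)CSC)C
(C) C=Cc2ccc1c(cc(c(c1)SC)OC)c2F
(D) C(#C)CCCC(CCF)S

[SX2H] describes an aliphatic sulfur with two connections, one being H (a thiol).
(A) has a methylthio ether (-SCH3) but the sulfur has H0 (bonded to two carbons), not H1.
(B) has a methylthio ether (-SCH3) but the sulfur has H0 (bonded to two carbons), not H1.
(C) has a methylthio ether (-SCH3) but the sulfur has H0 (bonded to two carbons), not H1.
(D) contains a thiol (-SH), which satisfies every atom and bond constraint.
So the answer is (D).

D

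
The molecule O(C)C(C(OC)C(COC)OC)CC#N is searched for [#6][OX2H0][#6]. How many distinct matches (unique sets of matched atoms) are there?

[#6][OX2H0][#6] is the SMARTS for an ether: an aliphatic oxygen bridging two carbons with no H on the oxygen.
The molecule carries 4 separate instances of a methoxy ether (-OCH3) meeting every constraint; each maps to a distinct set of atoms, giving 4 matches.

4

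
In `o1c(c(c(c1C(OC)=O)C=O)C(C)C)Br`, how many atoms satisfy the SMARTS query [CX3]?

2

The query [CX3] means: C with X3: aliphatic carbon with exactly 3 total connections.
Check the 15 heavy atoms by environment: 1× o (aromatic, X2) → no; 4× c (aromatic, X3) → no; 2× C (X3) → match; 2× O (X1) → no; 1× O (X2) → no; 4× C (X4) → no; 1× Br (X1) → no.
That gives 2 matching atoms.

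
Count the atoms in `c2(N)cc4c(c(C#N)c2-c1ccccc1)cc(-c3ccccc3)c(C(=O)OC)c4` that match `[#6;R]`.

The query [#6;R] means: carbon that is part of a ring.
Check the 29 heavy atoms by environment: 22× c (aromatic, in 6-ring) → match; 3× C (acyclic) → no; 2× O (acyclic) → no; 2× N (acyclic) → no.
That gives 22 matching atoms.

22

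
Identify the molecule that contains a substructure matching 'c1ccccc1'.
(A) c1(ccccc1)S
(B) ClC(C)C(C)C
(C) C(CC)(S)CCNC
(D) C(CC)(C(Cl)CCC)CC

A

c1ccccc1 describes six aromatic carbons in a ring (a benzene ring).
(A) contains the required atom environment, so the pattern matches.
(B) has a methyl group (-CH3) but no six-membered all-carbon aromatic ring is present.
(C) has a methyl group (-CH3) but no six-membered all-carbon aromatic ring is present.
(D) has a methyl group (-CH3) but no six-membered all-carbon aromatic ring is present.
So the answer is (A).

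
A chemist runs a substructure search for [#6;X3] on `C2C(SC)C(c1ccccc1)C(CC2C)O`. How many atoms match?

6

Check the 16 heavy atoms by environment: 8× C (X4) → no; 1× O (X2) → no; 6× c (aromatic, X3) → match; 1× S (X2) → no.
That gives 6 matching atoms.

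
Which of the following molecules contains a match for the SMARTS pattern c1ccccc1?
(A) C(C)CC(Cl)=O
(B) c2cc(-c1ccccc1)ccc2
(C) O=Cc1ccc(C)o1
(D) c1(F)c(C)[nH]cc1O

c1ccccc1 describes six aromatic carbons in a ring (a benzene ring).
(A) has a methyl group (-CH3) but no six-membered all-carbon aromatic ring is present.
(B) contains a phenyl ring, which satisfies every atom and bond constraint.
(C) has a methyl group (-CH3) but no six-membered all-carbon aromatic ring is present.
(D) has a methyl group (-CH3) but no six-membered all-carbon aromatic ring is present.
So the answer is (B).

B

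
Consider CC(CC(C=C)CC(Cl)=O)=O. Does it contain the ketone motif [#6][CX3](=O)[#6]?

Yes

The pattern [#6][CX3](=O)[#6] describes a carbonyl carbon (no H) flanked by two carbons — a ketone.
The molecule carries an acetyl/ketone group (-C(=O)CH3), whose atoms satisfy every constraint of the query, so the pattern matches.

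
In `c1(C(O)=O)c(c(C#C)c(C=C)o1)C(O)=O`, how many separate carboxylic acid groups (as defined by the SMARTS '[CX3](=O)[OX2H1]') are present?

2

[CX3](=O)[OX2H1] is the SMARTS for a carboxylic acid: an sp2 carbon double-bonded to O and single-bonded to an -OH oxygen.
The molecule carries 2 separate instances of a carboxylic acid group (-C(=O)OH) meeting every constraint; each maps to a distinct set of atoms, giving 2 matches.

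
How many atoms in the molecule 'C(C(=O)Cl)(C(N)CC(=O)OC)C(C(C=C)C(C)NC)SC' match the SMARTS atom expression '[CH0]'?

2

The query [CH0] means: aliphatic carbon with no attached hydrogen.
Check the 21 heavy atoms by environment: 2× C (H2) → no; 6× C (H1) → no; 4× C (H3) → no; 1× N (H1) → no; 2× C (H0) → match; 3× O (H0) → no; 1× Cl (H0) → no; 1× N (H2) → no; 1× S (H0) → no.
That gives 2 matching atoms.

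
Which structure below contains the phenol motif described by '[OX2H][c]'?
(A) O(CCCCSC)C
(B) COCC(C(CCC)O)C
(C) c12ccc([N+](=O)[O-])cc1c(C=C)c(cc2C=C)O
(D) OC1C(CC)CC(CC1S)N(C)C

[OX2H][c] describes a hydroxyl oxygen attached to an aromatic carbon (a phenol).
(A) has a methoxy ether (-OCH3) but the oxygen has H0, not H1.
(B) has a hydroxyl group (-OH) but the -OH is on an aliphatic carbon, not an aromatic c.
(C) contains a hydroxyl group (-OH), which satisfies every atom and bond constraint.
(D) has a hydroxyl group (-OH) but the -OH is on an aliphatic carbon, not an aromatic c.
So the answer is (C).

C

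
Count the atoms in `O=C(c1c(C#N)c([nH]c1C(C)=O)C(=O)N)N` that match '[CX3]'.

3

The query [CX3] means: C with X3: aliphatic carbon with exactly 3 total connections.
Check the 16 heavy atoms by environment: 1× n (aromatic, X3) → no; 4× c (aromatic, X3) → no; 3× C (X3) → match; 3× O (X1) → no; 2× N (X3) → no; 1× C (X2) → no; 1× N (X1) → no; 1× C (X4) → no.
That gives 3 matching atoms.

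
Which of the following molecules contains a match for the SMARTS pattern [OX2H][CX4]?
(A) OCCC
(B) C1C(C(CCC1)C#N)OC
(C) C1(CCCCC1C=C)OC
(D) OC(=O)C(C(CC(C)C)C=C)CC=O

A

[OX2H][CX4] describes a hydroxyl oxygen bound to an sp3 (X4) carbon (an aliphatic alcohol).
(A) contains a hydroxyl group (-OH), which satisfies every atom and bond constraint.
(B) has a methoxy ether (-OCH3) but the oxygen has H0 (ether), not H1.
(C) has a methoxy ether (-OCH3) but the oxygen has H0 (ether), not H1.
(D) has a carboxylic acid group (-C(=O)OH) but the -OH is on a CX3 carbonyl carbon, not a CX4 carbon.
So the answer is (A).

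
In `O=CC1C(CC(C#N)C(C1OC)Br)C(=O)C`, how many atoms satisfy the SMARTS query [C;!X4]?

3

Check the 16 heavy atoms by environment: 8× C (X4) → no; 1× O (X2) → no; 1× C (X2) → match; 1× N (X1) → no; 1× Br (X1) → no; 2× C (X3) → match; 2× O (X1) → no.
Summing the matching environments: 1 + 2 = 3 matching atoms.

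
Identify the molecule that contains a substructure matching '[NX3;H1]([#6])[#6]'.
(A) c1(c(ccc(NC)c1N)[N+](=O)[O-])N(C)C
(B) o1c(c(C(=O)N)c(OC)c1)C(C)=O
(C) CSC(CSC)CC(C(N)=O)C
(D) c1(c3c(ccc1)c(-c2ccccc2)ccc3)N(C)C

[NX3;H1]([#6])[#6] describes a trivalent nitrogen with one H, bonded to two carbons (a secondary amine).
(A) contains an N-methylamino group (-NHCH3), which satisfies every atom and bond constraint.
(B) has a primary amide (-C(=O)NH2) but the -C(=O)NH2 nitrogen has H2, not H1.
(C) has a primary amide (-C(=O)NH2) but the -C(=O)NH2 nitrogen has H2, not H1.
(D) has a dimethylamino group (-N(CH3)2) but the nitrogen has H0, not H1.
So the answer is (A).

A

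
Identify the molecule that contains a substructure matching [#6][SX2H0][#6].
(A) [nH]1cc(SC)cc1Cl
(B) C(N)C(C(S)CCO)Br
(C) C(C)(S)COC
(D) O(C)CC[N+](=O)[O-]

A

[#6][SX2H0][#6] describes an aliphatic sulfur bridging two carbons with no H on the sulfur (a thioether).
(A) contains a methylthio ether (-SCH3), which satisfies every atom and bond constraint.
(B) has a thiol (-SH) but the sulfur has H1, not H0 bridging two carbons.
(C) has a thiol (-SH) but the sulfur has H1, not H0 bridging two carbons.
(D) has a methoxy ether (-OCH3) but the bridging atom is O, not S.
So the answer is (A).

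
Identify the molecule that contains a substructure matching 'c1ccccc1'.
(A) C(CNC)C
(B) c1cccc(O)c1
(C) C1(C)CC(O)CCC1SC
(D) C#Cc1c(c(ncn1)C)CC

c1ccccc1 describes six aromatic carbons in a ring (a benzene ring).
(A) has a methyl group (-CH3) but no six-membered all-carbon aromatic ring is present.
(B) contains the required atom environment, so the pattern matches.
(C) has a methyl group (-CH3) but no six-membered all-carbon aromatic ring is present.
(D) has a methyl group (-CH3) but no six-membered all-carbon aromatic ring is present.
So the answer is (B).

B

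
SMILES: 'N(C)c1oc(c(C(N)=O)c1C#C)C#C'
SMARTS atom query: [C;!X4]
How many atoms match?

5

The query [C;!X4] means: aliphatic carbon that does not have four total connections.
Check the 14 heavy atoms by environment: 1× o (aromatic, X2) → no; 4× c (aromatic, X3) → no; 4× C (X2) → match; 2× N (X3) → no; 1× C (X4) → no; 1× C (X3) → match; 1× O (X1) → no.
Summing the matching environments: 4 + 1 = 5 matching atoms.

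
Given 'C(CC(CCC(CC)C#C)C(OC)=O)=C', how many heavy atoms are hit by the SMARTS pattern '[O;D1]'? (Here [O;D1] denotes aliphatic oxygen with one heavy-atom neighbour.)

1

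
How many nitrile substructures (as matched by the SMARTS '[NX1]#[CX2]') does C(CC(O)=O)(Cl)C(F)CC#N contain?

[NX1]#[CX2] is the SMARTS for a nitrile: a nitrogen triple-bonded to a two-connected carbon.
Exactly one fragment in the molecule meets all constraints, giving 1 match.

1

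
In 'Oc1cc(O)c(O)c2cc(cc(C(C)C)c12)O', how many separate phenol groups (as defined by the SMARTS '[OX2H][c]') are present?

[OX2H][c] is the SMARTS for a phenol: a hydroxyl oxygen attached to an aromatic carbon.
The molecule carries 4 separate instances of a hydroxyl group (-OH) meeting every constraint; each maps to a distinct set of atoms, giving 4 matches.

4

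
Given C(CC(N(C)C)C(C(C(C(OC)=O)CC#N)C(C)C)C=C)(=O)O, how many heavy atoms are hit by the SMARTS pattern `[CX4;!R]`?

12

The query [CX4;!R] means: aliphatic carbon with four total connections, not in a ring.
Check the 23 heavy atoms by environment: 12× C (X4, acyclic) → match; 1× C (X2, acyclic) → no; 1× N (X1, acyclic) → no; 4× C (X3, acyclic) → no; 2× O (X1, acyclic) → no; 2× O (X2, acyclic) → no; 1× N (X3, acyclic) → no.
That gives 12 matching atoms.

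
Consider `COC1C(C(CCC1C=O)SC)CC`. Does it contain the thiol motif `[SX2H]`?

No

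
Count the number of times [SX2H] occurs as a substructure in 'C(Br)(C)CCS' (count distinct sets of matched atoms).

[SX2H] is the SMARTS for a thiol: an aliphatic sulfur with two connections, one being H.
Exactly one fragment in the molecule meets all constraints, giving 1 match.

1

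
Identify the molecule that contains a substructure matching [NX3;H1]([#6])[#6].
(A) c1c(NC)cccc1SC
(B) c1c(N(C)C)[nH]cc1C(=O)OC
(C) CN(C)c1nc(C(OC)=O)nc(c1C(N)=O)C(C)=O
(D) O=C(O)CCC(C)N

A

[NX3;H1]([#6])[#6] describes a trivalent nitrogen with one H, bonded to two carbons (a secondary amine).
(A) contains an N-methylamino group (-NHCH3), which satisfies every atom and bond constraint.
(B) has a dimethylamino group (-N(CH3)2) but the nitrogen has H0, not H1.
(C) has a dimethylamino group (-N(CH3)2) but the nitrogen has H0, not H1.
(D) has a primary amino group (-NH2) but the nitrogen has H2 and only one carbon neighbour.
So the answer is (A).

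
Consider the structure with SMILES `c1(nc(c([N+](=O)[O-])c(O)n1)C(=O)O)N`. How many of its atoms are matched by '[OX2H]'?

Check the 14 heavy atoms by environment: 2× n (aromatic, H0, X2) → no; 4× c (aromatic, H0, X3) → no; 1× N (H2, X3) → no; 2× O (H1, X2) → match; 1× C (H0, X3) → no; 2× O (H0, X1) → no; 1× N (charge +1, H0, X3) → no; 1× O (charge -1, H0, X1) → no.
That gives 2 matching atoms.

2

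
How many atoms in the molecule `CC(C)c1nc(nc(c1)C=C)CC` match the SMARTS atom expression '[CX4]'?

The query [CX4] means: C with X4: aliphatic carbon with exactly 4 total connections (bonds + H).
Check the 13 heavy atoms by environment: 2× n (aromatic, X2) → no; 4× c (aromatic, X3) → no; 2× C (X3) → no; 5× C (X4) → match.
That gives 5 matching atoms.

5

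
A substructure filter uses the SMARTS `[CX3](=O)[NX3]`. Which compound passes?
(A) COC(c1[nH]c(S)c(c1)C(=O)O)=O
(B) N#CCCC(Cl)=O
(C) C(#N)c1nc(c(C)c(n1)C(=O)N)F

C

[CX3](=O)[NX3] describes a carbonyl carbon bonded to a trivalent nitrogen (an amide).
(A) has a methyl-ester group (-C(=O)OCH3) but the carbonyl is bonded to O, not to an NX3 nitrogen.
(B) has a nitrile (-C#N) but the nitrile N is NX1 (triple-bonded), not NX3.
(C) contains a primary amide (-C(=O)NH2), which satisfies every atom and bond constraint.
So the answer is (C).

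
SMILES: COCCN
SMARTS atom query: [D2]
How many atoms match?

The query [D2] means: atom with exactly two heavy-atom neighbours.
Check the 5 heavy atoms by environment: 2× C (D2) → match; 1× O (D2) → match; 1× C (D1) → no; 1× N (D1) → no.
Summing the matching environments: 2 + 1 = 3 matching atoms.

3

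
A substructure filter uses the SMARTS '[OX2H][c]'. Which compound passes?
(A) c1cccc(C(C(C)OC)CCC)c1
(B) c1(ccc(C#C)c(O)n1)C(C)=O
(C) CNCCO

B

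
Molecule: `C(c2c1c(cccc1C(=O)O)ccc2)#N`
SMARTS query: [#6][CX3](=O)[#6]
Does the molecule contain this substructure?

The pattern [#6][CX3](=O)[#6] describes a carbonyl carbon (no H) flanked by two carbons — a ketone.
The closest candidate here is a carboxylic acid group (-C(=O)OH), but one neighbour of the carbonyl carbon is O, not C. No other fragment satisfies the full query, so there is no match.

No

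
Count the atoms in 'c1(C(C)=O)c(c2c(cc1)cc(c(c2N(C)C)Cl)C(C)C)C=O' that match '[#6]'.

18

The query [#6] means: #6 matches any atom with atomic number 6 (carbon, aromatic or aliphatic).
Check the 22 heavy atoms by environment: 10× c (aromatic) → match; 8× C → match; 2× O → no; 1× Cl → no; 1× N → no.
Summing the matching environments: 10 + 8 = 18 matching atoms.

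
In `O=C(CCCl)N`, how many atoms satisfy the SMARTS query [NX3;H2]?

1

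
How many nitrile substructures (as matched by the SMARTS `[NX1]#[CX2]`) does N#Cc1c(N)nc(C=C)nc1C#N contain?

2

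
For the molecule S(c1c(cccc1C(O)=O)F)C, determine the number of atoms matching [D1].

4

The query [D1] means: atom with exactly one heavy-atom neighbour (degree 1).
Check the 12 heavy atoms by environment: 3× c (aromatic, D2) → no; 3× c (aromatic, D3) → no; 1× S (D2) → no; 1× C (D1) → match; 1× F (D1) → match; 1× C (D3) → no; 2× O (D1) → match.
Summing the matching environments: 1 + 1 + 2 = 4 matching atoms.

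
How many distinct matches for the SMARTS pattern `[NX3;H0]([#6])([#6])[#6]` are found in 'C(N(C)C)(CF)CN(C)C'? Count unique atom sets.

2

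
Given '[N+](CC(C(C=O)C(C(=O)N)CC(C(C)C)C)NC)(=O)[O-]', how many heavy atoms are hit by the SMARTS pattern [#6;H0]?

1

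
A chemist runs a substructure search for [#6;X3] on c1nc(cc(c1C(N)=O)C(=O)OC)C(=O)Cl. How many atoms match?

8

The query [#6;X3] means: any carbon (aromatic or not) with three total connections.
Check the 16 heavy atoms by environment: 1× n (aromatic, X2) → no; 5× c (aromatic, X3) → match; 3× C (X3) → match; 3× O (X1) → no; 1× N (X3) → no; 1× O (X2) → no; 1× C (X4) → no; 1× Cl (X1) → no.
Summing the matching environments: 5 + 3 = 8 matching atoms.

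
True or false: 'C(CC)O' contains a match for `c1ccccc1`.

False

The pattern c1ccccc1 describes six aromatic carbons in a ring — a benzene ring.
The closest candidate here is a methyl group (-CH3), but no six-membered all-carbon aromatic ring is present. No other fragment satisfies the full query, so there is no match.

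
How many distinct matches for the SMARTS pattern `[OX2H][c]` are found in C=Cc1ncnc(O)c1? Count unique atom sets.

1

[OX2H][c] is the SMARTS for a phenol: a hydroxyl oxygen attached to an aromatic carbon.
Exactly one fragment in the molecule meets all constraints, giving 1 match.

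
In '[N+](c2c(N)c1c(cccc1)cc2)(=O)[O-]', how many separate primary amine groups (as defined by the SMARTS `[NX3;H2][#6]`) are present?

1

[NX3;H2][#6] is the SMARTS for a primary amine: a trivalent nitrogen with two H attached to carbon.
Exactly one fragment in the molecule meets all constraints, giving 1 match.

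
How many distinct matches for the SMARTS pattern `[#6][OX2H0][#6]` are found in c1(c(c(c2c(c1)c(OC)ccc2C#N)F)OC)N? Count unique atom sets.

2

[#6][OX2H0][#6] is the SMARTS for an ether: an aliphatic oxygen bridging two carbons with no H on the oxygen.
The molecule carries 2 separate instances of a methoxy ether (-OCH3) meeting every constraint; each maps to a distinct set of atoms, giving 2 matches.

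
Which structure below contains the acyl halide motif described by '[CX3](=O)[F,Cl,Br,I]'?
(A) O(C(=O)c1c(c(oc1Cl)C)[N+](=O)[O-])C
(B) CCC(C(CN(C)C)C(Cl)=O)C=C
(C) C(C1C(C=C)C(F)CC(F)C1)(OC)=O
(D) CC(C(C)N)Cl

B

[CX3](=O)[F,Cl,Br,I] describes a carbonyl carbon bonded to a halogen (an acyl halide).
(A) has a methyl-ester group (-C(=O)OCH3) but the carbonyl is bonded to -O-C, not to a halogen.
(B) contains an acyl chloride (-C(=O)Cl), which satisfies every atom and bond constraint.
(C) has a methyl-ester group (-C(=O)OCH3) but the carbonyl is bonded to -O-C, not to a halogen.
(D) has a chloro substituent but the Cl is not on a carbonyl carbon.
So the answer is (B).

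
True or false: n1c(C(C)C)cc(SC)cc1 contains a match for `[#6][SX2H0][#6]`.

The pattern [#6][SX2H0][#6] describes an aliphatic sulfur bridging two carbons with no H on the sulfur — a thioether.
The molecule carries a methylthio ether (-SCH3), whose atoms satisfy every constraint of the query, so the pattern matches.

True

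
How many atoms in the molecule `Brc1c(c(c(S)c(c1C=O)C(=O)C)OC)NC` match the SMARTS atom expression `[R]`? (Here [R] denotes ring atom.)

6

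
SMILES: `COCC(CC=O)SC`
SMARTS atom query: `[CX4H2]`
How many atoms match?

2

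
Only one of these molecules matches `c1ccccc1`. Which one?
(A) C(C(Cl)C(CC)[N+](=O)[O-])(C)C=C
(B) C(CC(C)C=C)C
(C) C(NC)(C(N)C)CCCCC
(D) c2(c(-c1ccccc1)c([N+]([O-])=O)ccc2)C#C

D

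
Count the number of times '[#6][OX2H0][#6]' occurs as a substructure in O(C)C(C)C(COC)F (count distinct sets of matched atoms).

[#6][OX2H0][#6] is the SMARTS for an ether: an aliphatic oxygen bridging two carbons with no H on the oxygen.
The molecule carries 2 separate instances of a methoxy ether (-OCH3) meeting every constraint; each maps to a distinct set of atoms, giving 2 matches.

2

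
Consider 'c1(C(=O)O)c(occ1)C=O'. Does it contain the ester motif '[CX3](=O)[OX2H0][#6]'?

No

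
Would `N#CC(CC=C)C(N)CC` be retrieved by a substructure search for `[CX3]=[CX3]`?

Yes

The pattern [CX3]=[CX3] describes a non-aromatic C=C double bond between two sp2 carbons — an alkene.
The molecule carries a vinyl group (-CH=CH2), whose atoms satisfy every constraint of the query, so the pattern matches.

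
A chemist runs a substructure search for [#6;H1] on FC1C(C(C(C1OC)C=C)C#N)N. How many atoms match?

6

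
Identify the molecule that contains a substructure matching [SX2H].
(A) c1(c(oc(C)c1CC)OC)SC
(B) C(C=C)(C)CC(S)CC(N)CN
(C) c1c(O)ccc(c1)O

B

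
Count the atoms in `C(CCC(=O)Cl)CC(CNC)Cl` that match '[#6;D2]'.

The query [#6;D2] means: any carbon bonded to exactly two heavy atoms.
Check the 12 heavy atoms by environment: 5× C (D2) → match; 2× C (D3) → no; 1× N (D2) → no; 1× C (D1) → no; 1× O (D1) → no; 2× Cl (D1) → no.
That gives 5 matching atoms.

5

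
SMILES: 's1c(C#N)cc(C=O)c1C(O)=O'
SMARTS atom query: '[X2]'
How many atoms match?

3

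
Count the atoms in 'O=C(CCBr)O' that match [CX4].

2

The query [CX4] means: C with X4: aliphatic carbon with exactly 4 total connections (bonds + H).
Check the 6 heavy atoms by environment: 2× C (X4) → match; 1× Br (X1) → no; 1× C (X3) → no; 1× O (X1) → no; 1× O (X2) → no.
That gives 2 matching atoms.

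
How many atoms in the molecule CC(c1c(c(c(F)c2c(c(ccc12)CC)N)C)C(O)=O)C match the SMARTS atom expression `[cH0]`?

The query [cH0] means: aromatic carbon with no attached hydrogen (substituted or ring-fusion).
Check the 21 heavy atoms by environment: 8× c (aromatic, H0) → match; 2× c (aromatic, H1) → no; 1× F (H0) → no; 1× C (H0) → no; 1× O (H0) → no; 1× O (H1) → no; 1× C (H2) → no; 4× C (H3) → no; 1× N (H2) → no; 1× C (H1) → no.
That gives 8 matching atoms.

8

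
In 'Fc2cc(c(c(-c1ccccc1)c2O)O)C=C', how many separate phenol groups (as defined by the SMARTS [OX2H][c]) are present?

2

[OX2H][c] is the SMARTS for a phenol: a hydroxyl oxygen attached to an aromatic carbon.
The molecule carries 2 separate instances of a hydroxyl group (-OH) meeting every constraint; each maps to a distinct set of atoms, giving 2 matches.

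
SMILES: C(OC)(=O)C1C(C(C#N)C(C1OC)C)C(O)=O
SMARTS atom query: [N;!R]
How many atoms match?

The query [N;!R] means: aliphatic nitrogen not in a ring.
Check the 17 heavy atoms by environment: 5× C (in 5-ring) → no; 6× C (acyclic) → no; 1× N (acyclic) → match; 5× O (acyclic) → no.
That gives 1 matching atom.

1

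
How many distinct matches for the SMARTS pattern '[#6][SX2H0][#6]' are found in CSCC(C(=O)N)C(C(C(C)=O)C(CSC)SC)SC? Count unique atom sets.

4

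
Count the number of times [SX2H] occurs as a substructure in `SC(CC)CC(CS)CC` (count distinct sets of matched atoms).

[SX2H] is the SMARTS for a thiol: an aliphatic sulfur with two connections, one being H.
The molecule carries 2 separate instances of a thiol (-SH) meeting every constraint; each maps to a distinct set of atoms, giving 2 matches.

2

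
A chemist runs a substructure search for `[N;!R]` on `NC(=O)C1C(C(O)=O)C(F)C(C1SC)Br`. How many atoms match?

The query [N;!R] means: aliphatic nitrogen not in a ring.
Check the 15 heavy atoms by environment: 5× C (in 5-ring) → no; 1× S (acyclic) → no; 3× C (acyclic) → no; 3× O (acyclic) → no; 1× Br (acyclic) → no; 1× F (acyclic) → no; 1× N (acyclic) → match.
That gives 1 matching atom.

1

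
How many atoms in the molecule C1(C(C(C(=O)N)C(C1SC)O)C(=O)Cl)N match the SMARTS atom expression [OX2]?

1

The query [OX2] means: aliphatic oxygen with two total connections — ether, hydroxyl, or ester single-bond O.
Check the 15 heavy atoms by environment: 6× C (X4) → no; 2× C (X3) → no; 2× O (X1) → no; 2× N (X3) → no; 1× O (X2) → match; 1× Cl (X1) → no; 1× S (X2) → no.
That gives 1 matching atom.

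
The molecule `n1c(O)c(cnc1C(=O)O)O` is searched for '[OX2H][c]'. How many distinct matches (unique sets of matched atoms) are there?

2

[OX2H][c] is the SMARTS for a phenol: a hydroxyl oxygen attached to an aromatic carbon.
The molecule carries 2 separate instances of a hydroxyl group (-OH) meeting every constraint; each maps to a distinct set of atoms, giving 2 matches.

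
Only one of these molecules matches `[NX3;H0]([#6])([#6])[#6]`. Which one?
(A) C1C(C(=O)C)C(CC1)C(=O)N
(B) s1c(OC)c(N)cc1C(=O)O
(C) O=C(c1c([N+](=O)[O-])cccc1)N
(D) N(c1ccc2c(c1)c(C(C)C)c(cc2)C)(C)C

[NX3;H0]([#6])([#6])[#6] describes a trivalent nitrogen with no H, bonded to three carbons (a tertiary amine).
(A) has a primary amide (-C(=O)NH2) but the amide nitrogen has H2 and only one carbon neighbour.
(B) has a primary amino group (-NH2) but the nitrogen has H2, not H0 with three carbons.
(C) has a primary amide (-C(=O)NH2) but the amide nitrogen has H2 and only one carbon neighbour.
(D) contains a dimethylamino group (-N(CH3)2), which satisfies every atom and bond constraint.
So the answer is (D).

D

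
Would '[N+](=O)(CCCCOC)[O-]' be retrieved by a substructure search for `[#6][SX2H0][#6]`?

The pattern [#6][SX2H0][#6] describes an aliphatic sulfur bridging two carbons with no H on the sulfur — a thioether.
The closest candidate here is a methoxy ether (-OCH3), but the bridging atom is O, not S. No other fragment satisfies the full query, so there is no match.

No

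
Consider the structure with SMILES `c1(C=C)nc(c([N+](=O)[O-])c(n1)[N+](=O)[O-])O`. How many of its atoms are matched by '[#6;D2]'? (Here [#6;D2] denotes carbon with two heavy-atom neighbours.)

1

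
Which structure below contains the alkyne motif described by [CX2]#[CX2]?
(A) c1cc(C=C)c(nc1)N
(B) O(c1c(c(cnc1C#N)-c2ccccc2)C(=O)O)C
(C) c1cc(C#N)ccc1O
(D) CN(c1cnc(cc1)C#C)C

[CX2]#[CX2] describes a carbon-carbon triple bond (an alkyne).
(A) has a vinyl group (-CH=CH2) but the C=C is a double bond; both carbons are CX3, not CX2.
(B) has a nitrile (-C#N) but the triple bond is C#N, not C#C.
(C) has a nitrile (-C#N) but the triple bond is C#N, not C#C.
(D) contains an ethynyl group (-C#CH), which satisfies every atom and bond constraint.
So the answer is (D).

D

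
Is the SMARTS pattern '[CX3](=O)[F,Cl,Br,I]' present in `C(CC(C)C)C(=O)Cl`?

Yes

The pattern [CX3](=O)[F,Cl,Br,I] describes a carbonyl carbon bonded to a halogen — an acyl halide.
The molecule carries an acyl chloride (-C(=O)Cl), whose atoms satisfy every constraint of the query, so the pattern matches.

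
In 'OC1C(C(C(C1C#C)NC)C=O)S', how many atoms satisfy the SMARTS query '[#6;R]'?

5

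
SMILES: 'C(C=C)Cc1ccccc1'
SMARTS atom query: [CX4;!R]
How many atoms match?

2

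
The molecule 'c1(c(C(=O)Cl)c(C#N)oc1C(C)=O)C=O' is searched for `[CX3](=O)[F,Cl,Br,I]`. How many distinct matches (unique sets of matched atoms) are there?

1

[CX3](=O)[F,Cl,Br,I] is the SMARTS for an acyl halide: a carbonyl carbon bonded to a halogen.
Exactly one fragment in the molecule meets all constraints, giving 1 match.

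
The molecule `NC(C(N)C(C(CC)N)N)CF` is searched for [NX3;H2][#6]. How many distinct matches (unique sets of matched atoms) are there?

4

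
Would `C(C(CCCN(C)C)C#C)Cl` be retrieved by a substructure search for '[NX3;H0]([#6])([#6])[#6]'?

The pattern [NX3;H0]([#6])([#6])[#6] describes a trivalent nitrogen with no H, bonded to three carbons — a tertiary amine.
The molecule carries a dimethylamino group (-N(CH3)2), whose atoms satisfy every constraint of the query, so the pattern matches.

Yes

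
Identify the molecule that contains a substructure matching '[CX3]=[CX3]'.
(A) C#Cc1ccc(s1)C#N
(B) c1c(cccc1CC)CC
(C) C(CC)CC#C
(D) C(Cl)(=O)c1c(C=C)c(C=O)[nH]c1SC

D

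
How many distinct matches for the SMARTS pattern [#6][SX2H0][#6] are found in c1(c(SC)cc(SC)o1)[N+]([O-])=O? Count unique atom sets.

2

[#6][SX2H0][#6] is the SMARTS for a thioether: an aliphatic sulfur bridging two carbons with no H on the sulfur.
The molecule carries 2 separate instances of a methylthio ether (-SCH3) meeting every constraint; each maps to a distinct set of atoms, giving 2 matches.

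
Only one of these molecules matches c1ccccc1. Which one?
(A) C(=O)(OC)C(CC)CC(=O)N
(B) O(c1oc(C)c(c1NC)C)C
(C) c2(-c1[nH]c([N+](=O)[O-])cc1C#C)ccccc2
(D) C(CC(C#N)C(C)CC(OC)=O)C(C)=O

C

c1ccccc1 describes six aromatic carbons in a ring (a benzene ring).
(A) has a methyl group (-CH3) but no six-membered all-carbon aromatic ring is present.
(B) has a methyl group (-CH3) but no six-membered all-carbon aromatic ring is present.
(C) contains a phenyl ring, which satisfies every atom and bond constraint.
(D) has a methyl group (-CH3) but no six-membered all-carbon aromatic ring is present.
So the answer is (C).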